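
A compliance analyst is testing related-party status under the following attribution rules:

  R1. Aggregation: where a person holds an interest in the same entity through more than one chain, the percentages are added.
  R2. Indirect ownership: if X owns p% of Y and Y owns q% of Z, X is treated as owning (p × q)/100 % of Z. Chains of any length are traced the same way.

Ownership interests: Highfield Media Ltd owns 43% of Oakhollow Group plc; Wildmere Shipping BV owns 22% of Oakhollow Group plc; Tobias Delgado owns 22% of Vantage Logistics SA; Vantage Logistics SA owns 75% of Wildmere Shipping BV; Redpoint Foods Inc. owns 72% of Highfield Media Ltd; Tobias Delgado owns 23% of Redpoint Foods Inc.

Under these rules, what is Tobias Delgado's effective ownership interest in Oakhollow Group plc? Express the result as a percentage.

10.7508%

Chain via Vantage Logistics SA → Wildmere Shipping BV (R2): 22% × 75% × 22% = 3.63% of Oakhollow Group plc.
Chain via Redpoint Foods Inc. → Highfield Media Ltd (R2): 23% × 72% × 43% = 7.1208% of Oakhollow Group plc.
Aggregating (R1): 3.63% + 7.1208% = 10.7508%.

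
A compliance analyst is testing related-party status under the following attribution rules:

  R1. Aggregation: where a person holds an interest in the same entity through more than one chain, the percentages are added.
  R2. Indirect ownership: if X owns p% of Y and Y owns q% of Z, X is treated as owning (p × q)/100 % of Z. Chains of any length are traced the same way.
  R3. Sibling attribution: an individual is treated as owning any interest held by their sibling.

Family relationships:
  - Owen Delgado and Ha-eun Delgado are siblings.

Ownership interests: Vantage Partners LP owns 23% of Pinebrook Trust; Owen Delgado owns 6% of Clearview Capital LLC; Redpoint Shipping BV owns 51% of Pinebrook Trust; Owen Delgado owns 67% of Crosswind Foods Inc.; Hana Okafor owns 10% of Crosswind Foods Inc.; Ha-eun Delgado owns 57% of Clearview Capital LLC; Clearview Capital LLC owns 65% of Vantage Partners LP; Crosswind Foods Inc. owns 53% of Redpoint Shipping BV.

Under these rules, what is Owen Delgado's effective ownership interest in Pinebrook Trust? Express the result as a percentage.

27.5286%

By sibling attribution (R3), Owen Delgado is treated as also owning Ha-eun Delgado's interest in Clearview Capital LLC, giving 6% + 57% = 63%.
Chain via Clearview Capital LLC → Vantage Partners LP (R2): 63% × 65% × 23% = 9.4185% of Pinebrook Trust.
Chain via Crosswind Foods Inc. → Redpoint Shipping BV (R2): 67% × 53% × 51% = 18.1101% of Pinebrook Trust.
Aggregating (R1): 9.4185% + 18.1101% = 27.5286%.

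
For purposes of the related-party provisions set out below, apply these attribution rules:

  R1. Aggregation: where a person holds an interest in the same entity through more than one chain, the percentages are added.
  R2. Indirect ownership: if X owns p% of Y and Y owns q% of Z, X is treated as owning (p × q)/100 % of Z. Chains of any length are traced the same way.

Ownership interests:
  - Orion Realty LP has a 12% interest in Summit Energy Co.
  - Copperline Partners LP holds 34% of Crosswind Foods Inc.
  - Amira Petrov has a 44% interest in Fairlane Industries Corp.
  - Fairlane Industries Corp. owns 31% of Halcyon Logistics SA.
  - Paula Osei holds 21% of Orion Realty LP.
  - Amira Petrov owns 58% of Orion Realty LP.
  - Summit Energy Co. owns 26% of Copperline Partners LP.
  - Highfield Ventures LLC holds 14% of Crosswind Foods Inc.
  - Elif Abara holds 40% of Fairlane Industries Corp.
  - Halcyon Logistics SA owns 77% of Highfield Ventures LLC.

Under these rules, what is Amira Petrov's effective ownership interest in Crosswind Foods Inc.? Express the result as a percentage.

Chain via Orion Realty LP → Summit Energy Co. → Copperline Partners LP (R2): 58% × 12% × 26% × 34% = 0.615264% of Crosswind Foods Inc.
Chain via Fairlane Industries Corp. → Halcyon Logistics SA → Highfield Ventures LLC (R2): 44% × 31% × 77% × 14% = 1.470392% of Crosswind Foods Inc.
Aggregating (R1): 0.615264% + 1.470392% = 2.085656%.

2.085656%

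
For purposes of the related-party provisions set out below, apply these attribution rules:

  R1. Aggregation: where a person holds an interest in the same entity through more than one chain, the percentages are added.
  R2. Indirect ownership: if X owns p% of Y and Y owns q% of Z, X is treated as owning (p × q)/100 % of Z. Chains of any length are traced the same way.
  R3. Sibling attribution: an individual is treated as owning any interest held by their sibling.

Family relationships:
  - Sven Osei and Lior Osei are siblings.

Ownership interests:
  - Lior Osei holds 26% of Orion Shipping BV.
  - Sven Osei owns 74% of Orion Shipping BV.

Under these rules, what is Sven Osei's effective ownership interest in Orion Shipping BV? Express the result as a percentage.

By sibling attribution (R3), Sven Osei is treated as also owning Lior Osei's interest in Orion Shipping BV, giving 74% + 26% = 100%.
Direct interest in Orion Shipping BV: 100%.

100%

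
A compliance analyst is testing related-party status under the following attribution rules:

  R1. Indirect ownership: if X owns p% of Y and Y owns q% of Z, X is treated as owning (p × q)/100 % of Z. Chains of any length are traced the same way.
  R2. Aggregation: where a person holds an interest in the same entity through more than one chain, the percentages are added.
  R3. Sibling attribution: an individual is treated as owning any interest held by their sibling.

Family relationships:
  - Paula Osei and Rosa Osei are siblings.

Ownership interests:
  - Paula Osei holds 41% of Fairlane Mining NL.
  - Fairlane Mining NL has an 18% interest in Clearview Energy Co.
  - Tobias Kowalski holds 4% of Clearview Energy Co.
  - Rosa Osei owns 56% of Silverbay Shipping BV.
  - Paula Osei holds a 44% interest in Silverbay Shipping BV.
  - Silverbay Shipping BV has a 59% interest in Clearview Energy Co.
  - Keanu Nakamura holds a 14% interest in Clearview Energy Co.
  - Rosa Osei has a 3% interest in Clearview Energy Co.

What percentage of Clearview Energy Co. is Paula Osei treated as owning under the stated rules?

69.38%

By sibling attribution (R3), Paula Osei is treated as also owning Rosa Osei's interest in Silverbay Shipping BV, giving 44% + 56% = 100%.
By sibling attribution (R3), Paula Osei is treated as owning Rosa Osei's 3% interest in Clearview Energy Co.
Chain via Fairlane Mining NL (R1): 41% × 18% = 7.38% of Clearview Energy Co.
Chain via Silverbay Shipping BV (R1): 100% × 59% = 59% of Clearview Energy Co.
Direct interest in Clearview Energy Co: 3%.
Aggregating (R2): 7.38% + 59% + 3% = 69.38%.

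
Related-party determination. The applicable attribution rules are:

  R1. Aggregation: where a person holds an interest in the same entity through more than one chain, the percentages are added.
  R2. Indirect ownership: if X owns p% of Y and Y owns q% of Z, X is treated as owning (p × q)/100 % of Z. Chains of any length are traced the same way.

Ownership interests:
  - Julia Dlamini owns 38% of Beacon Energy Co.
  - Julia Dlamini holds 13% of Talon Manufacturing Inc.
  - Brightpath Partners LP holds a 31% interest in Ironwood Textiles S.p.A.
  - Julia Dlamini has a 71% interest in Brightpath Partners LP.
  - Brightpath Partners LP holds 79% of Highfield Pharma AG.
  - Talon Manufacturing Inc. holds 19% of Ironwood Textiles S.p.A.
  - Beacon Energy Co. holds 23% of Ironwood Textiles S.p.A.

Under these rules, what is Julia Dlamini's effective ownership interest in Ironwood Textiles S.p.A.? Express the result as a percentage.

33.22%

Chain via Beacon Energy Co. (R2): 38% × 23% = 8.74% of Ironwood Textiles S.p.A.
Chain via Talon Manufacturing Inc. (R2): 13% × 19% = 2.47% of Ironwood Textiles S.p.A.
Chain via Brightpath Partners LP (R2): 71% × 31% = 22.01% of Ironwood Textiles S.p.A.
Aggregating (R1): 8.74% + 2.47% + 22.01% = 33.22%.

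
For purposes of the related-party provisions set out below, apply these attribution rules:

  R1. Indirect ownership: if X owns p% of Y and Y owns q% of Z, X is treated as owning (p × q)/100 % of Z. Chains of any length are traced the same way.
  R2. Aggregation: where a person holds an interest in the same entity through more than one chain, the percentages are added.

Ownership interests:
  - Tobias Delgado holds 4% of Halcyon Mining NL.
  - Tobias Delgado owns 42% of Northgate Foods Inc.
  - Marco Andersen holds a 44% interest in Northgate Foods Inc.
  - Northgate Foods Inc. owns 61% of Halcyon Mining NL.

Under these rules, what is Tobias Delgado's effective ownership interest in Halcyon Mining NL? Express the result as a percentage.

29.62%

Chain via Northgate Foods Inc. (R1): 42% × 61% = 25.62% of Halcyon Mining NL.
Direct interest in Halcyon Mining NL: 4%.
Aggregating (R2): 25.62% + 4% = 29.62%.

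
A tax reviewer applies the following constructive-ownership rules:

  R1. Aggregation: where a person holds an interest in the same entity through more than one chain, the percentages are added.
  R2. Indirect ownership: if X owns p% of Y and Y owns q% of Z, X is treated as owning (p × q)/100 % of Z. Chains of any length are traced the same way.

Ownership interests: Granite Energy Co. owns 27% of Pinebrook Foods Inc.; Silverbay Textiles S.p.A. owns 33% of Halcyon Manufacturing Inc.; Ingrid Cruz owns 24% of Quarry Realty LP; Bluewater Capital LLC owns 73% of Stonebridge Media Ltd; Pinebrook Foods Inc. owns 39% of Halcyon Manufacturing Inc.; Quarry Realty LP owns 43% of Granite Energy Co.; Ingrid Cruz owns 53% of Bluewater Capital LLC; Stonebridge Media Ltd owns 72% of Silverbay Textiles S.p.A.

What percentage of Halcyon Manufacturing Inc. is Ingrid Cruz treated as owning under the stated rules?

10.27944%

Chain via Bluewater Capital LLC → Stonebridge Media Ltd → Silverbay Textiles S.p.A. (R2): 53% × 73% × 72% × 33% = 9.192744% of Halcyon Manufacturing Inc.
Chain via Quarry Realty LP → Granite Energy Co. → Pinebrook Foods Inc. (R2): 24% × 43% × 27% × 39% = 1.086696% of Halcyon Manufacturing Inc.
Aggregating (R1): 9.192744% + 1.086696% = 10.27944%.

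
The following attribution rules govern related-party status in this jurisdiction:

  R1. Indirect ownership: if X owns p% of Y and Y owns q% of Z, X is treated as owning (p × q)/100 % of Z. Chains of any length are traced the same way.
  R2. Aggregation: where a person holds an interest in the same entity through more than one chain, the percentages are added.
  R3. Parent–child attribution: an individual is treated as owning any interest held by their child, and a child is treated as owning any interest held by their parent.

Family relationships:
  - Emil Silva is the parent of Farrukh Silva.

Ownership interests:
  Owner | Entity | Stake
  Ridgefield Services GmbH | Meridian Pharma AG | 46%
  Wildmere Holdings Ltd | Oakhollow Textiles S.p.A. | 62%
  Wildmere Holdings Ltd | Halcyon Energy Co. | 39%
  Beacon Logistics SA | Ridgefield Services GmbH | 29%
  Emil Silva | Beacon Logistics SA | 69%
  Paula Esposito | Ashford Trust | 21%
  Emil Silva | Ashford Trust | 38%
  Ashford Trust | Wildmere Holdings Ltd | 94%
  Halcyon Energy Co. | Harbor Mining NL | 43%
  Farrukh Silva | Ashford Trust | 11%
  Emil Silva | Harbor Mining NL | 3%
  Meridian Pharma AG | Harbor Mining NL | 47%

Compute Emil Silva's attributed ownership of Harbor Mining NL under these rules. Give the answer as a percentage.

15.050424%

By parent–child attribution (R3), Emil Silva is treated as also owning Farrukh Silva's interest in Ashford Trust, giving 38% + 11% = 49%.
Chain via Beacon Logistics SA → Ridgefield Services GmbH → Meridian Pharma AG (R1): 69% × 29% × 46% × 47% = 4.326162% of Harbor Mining NL.
Chain via Ashford Trust → Wildmere Holdings Ltd → Halcyon Energy Co. (R1): 49% × 94% × 39% × 43% = 7.724262% of Harbor Mining NL.
Direct interest in Harbor Mining NL: 3%.
Aggregating (R2): 4.326162% + 7.724262% + 3% = 15.050424%.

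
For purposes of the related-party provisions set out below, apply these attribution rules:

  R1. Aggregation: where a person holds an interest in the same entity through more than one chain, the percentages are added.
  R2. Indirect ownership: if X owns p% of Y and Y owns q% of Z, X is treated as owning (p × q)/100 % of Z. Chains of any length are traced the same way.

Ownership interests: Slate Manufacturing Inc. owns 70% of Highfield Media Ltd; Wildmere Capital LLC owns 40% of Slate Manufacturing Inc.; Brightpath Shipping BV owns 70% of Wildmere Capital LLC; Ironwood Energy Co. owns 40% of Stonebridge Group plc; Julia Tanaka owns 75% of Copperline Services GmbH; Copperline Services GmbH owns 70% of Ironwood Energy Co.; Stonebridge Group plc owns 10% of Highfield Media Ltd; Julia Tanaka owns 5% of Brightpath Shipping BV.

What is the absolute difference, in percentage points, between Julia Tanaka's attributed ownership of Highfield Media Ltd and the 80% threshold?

76.92

Chain via Brightpath Shipping BV → Wildmere Capital LLC → Slate Manufacturing Inc. (R2): 5% × 70% × 40% × 70% = 0.98% of Highfield Media Ltd.
Chain via Copperline Services GmbH → Ironwood Energy Co. → Stonebridge Group plc (R2): 75% × 70% × 40% × 10% = 2.1% of Highfield Media Ltd.
Aggregating (R1): 0.98% + 2.1% = 3.08%.
3.08% falls short of the 80% threshold by 76.92 percentage points.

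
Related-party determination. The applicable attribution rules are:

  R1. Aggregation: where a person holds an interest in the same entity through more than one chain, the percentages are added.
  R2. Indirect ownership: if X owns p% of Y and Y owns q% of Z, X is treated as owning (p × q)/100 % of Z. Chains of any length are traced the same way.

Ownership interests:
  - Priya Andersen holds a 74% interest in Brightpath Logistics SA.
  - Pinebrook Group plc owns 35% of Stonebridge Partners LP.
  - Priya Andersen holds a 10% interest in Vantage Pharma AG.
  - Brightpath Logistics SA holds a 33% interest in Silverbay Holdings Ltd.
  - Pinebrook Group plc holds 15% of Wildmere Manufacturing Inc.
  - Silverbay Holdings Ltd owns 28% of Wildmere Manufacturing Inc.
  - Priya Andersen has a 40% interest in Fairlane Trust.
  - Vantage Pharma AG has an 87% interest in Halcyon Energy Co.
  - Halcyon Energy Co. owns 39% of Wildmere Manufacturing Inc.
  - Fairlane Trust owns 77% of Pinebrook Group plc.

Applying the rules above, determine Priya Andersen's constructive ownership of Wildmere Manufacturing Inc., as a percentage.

14.8506%

Chain via Brightpath Logistics SA → Silverbay Holdings Ltd (R2): 74% × 33% × 28% = 6.8376% of Wildmere Manufacturing Inc.
Chain via Vantage Pharma AG → Halcyon Energy Co. (R2): 10% × 87% × 39% = 3.393% of Wildmere Manufacturing Inc.
Chain via Fairlane Trust → Pinebrook Group plc (R2): 40% × 77% × 15% = 4.62% of Wildmere Manufacturing Inc.
Aggregating (R1): 6.8376% + 3.393% + 4.62% = 14.8506%.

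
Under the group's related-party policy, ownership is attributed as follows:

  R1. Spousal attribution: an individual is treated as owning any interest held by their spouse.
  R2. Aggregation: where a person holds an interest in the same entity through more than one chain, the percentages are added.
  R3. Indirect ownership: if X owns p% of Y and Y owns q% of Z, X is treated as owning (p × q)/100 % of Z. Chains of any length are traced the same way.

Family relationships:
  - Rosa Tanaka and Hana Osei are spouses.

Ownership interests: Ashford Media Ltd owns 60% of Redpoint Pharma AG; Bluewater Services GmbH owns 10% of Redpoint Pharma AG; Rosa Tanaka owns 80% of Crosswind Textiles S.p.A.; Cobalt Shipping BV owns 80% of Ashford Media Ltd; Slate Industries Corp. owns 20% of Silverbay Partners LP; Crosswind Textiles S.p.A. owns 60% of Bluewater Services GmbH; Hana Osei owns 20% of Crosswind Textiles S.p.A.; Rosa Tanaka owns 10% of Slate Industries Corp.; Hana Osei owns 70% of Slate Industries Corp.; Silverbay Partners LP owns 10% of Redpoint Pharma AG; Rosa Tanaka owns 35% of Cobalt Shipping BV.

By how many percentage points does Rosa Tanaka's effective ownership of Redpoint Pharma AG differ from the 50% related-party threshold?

By spousal attribution (R1), Rosa Tanaka is treated as also owning Hana Osei's interest in Slate Industries Corp, giving 10% + 70% = 80%.
By spousal attribution (R1), Rosa Tanaka is treated as also owning Hana Osei's interest in Crosswind Textiles S.p.A, giving 80% + 20% = 100%.
Chain via Cobalt Shipping BV → Ashford Media Ltd (R3): 35% × 80% × 60% = 16.8% of Redpoint Pharma AG.
Chain via Slate Industries Corp. → Silverbay Partners LP (R3): 80% × 20% × 10% = 1.6% of Redpoint Pharma AG.
Chain via Crosswind Textiles S.p.A. → Bluewater Services GmbH (R3): 100% × 60% × 10% = 6% of Redpoint Pharma AG.
Aggregating (R2): 16.8% + 1.6% + 6% = 24.4%.
24.4% falls short of the 50% threshold by 25.6 percentage points.

25.6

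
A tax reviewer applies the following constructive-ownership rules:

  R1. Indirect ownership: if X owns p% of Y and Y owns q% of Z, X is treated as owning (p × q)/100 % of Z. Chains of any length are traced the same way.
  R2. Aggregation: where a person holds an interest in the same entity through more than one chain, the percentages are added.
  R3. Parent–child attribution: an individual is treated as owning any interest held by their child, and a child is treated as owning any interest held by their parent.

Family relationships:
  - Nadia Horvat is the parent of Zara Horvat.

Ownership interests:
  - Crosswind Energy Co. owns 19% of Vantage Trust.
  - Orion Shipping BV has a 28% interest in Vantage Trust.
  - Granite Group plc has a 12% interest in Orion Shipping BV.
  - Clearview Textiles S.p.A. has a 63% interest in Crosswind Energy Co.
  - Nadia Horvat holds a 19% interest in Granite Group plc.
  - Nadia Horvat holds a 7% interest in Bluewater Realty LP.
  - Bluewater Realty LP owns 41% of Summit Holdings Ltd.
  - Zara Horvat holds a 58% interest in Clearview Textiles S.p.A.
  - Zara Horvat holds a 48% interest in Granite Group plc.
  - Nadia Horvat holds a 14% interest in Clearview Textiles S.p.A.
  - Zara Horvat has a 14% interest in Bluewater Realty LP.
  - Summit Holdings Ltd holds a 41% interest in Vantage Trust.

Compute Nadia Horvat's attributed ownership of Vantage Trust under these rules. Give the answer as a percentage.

By parent–child attribution (R3), Nadia Horvat is treated as also owning Zara Horvat's interest in Bluewater Realty LP, giving 7% + 14% = 21%.
By parent–child attribution (R3), Nadia Horvat is treated as also owning Zara Horvat's interest in Clearview Textiles S.p.A, giving 14% + 58% = 72%.
By parent–child attribution (R3), Nadia Horvat is treated as also owning Zara Horvat's interest in Granite Group plc, giving 19% + 48% = 67%.
Chain via Bluewater Realty LP → Summit Holdings Ltd (R1): 21% × 41% × 41% = 3.5301% of Vantage Trust.
Chain via Clearview Textiles S.p.A. → Crosswind Energy Co. (R1): 72% × 63% × 19% = 8.6184% of Vantage Trust.
Chain via Granite Group plc → Orion Shipping BV (R1): 67% × 12% × 28% = 2.2512% of Vantage Trust.
Aggregating (R2): 3.5301% + 8.6184% + 2.2512% = 14.3997%.

14.3997%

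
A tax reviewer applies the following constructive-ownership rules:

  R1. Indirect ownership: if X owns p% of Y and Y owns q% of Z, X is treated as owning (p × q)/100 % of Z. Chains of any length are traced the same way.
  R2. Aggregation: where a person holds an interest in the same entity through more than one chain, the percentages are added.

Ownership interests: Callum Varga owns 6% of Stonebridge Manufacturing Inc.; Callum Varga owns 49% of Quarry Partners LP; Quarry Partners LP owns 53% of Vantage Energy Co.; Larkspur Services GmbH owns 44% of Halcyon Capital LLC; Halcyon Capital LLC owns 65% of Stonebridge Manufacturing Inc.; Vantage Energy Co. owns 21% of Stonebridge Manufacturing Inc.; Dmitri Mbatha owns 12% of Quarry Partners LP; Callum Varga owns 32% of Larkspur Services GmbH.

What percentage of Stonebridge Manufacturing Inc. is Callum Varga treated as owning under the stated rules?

Chain via Quarry Partners LP → Vantage Energy Co. (R1): 49% × 53% × 21% = 5.4537% of Stonebridge Manufacturing Inc.
Chain via Larkspur Services GmbH → Halcyon Capital LLC (R1): 32% × 44% × 65% = 9.152% of Stonebridge Manufacturing Inc.
Direct interest in Stonebridge Manufacturing Inc: 6%.
Aggregating (R2): 5.4537% + 9.152% + 6% = 20.6057%.

20.6057%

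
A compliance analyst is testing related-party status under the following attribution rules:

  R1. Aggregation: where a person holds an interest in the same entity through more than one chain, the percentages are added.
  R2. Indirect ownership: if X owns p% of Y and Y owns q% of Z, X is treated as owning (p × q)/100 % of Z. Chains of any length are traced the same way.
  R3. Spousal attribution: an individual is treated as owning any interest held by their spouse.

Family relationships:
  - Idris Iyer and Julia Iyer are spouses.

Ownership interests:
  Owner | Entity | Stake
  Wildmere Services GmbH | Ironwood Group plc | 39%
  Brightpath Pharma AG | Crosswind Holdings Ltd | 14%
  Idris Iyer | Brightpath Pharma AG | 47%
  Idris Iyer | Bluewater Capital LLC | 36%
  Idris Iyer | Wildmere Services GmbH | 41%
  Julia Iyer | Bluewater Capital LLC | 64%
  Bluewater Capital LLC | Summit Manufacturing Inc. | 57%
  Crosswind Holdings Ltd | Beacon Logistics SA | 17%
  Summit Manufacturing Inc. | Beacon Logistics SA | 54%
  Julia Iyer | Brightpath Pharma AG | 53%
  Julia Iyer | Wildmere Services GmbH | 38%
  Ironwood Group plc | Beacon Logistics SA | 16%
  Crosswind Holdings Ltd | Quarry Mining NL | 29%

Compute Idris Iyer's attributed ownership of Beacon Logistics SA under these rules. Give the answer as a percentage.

38.0896%

By spousal attribution (R3), Idris Iyer is treated as also owning Julia Iyer's interest in Wildmere Services GmbH, giving 41% + 38% = 79%.
By spousal attribution (R3), Idris Iyer is treated as also owning Julia Iyer's interest in Bluewater Capital LLC, giving 36% + 64% = 100%.
By spousal attribution (R3), Idris Iyer is treated as also owning Julia Iyer's interest in Brightpath Pharma AG, giving 47% + 53% = 100%.
Chain via Wildmere Services GmbH → Ironwood Group plc (R2): 79% × 39% × 16% = 4.9296% of Beacon Logistics SA.
Chain via Bluewater Capital LLC → Summit Manufacturing Inc. (R2): 100% × 57% × 54% = 30.78% of Beacon Logistics SA.
Chain via Brightpath Pharma AG → Crosswind Holdings Ltd (R2): 100% × 14% × 17% = 2.38% of Beacon Logistics SA.
Aggregating (R1): 4.9296% + 30.78% + 2.38% = 38.0896%.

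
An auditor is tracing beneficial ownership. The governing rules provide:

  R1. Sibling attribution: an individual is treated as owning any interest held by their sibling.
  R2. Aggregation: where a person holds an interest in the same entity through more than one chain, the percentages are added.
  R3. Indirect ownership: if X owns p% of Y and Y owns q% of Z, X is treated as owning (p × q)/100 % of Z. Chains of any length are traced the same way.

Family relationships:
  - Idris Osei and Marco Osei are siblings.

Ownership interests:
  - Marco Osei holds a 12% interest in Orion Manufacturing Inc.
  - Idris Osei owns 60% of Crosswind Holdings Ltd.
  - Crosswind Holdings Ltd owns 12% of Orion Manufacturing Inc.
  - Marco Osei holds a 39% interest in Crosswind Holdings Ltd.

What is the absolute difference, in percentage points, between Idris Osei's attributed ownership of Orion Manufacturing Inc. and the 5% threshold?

18.88

By sibling attribution (R1), Idris Osei is treated as also owning Marco Osei's interest in Crosswind Holdings Ltd, giving 60% + 39% = 99%.
By sibling attribution (R1), Idris Osei is treated as owning Marco Osei's 12% interest in Orion Manufacturing Inc.
Chain via Crosswind Holdings Ltd (R3): 99% × 12% = 11.88% of Orion Manufacturing Inc.
Direct interest in Orion Manufacturing Inc: 12%.
Aggregating (R2): 11.88% + 12% = 23.88%.
23.88% exceeds the 5% threshold by 18.88 percentage points.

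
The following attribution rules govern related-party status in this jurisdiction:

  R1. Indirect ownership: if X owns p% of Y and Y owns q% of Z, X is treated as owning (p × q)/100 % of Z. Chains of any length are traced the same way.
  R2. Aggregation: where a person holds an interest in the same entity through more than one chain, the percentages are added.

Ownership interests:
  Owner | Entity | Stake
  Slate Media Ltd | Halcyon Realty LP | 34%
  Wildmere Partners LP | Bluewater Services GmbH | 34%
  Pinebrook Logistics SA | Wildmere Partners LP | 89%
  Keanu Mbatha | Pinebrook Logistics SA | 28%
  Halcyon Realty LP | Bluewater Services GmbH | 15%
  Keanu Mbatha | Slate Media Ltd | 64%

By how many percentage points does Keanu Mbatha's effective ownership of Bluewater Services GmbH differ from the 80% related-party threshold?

Chain via Pinebrook Logistics SA → Wildmere Partners LP (R1): 28% × 89% × 34% = 8.4728% of Bluewater Services GmbH.
Chain via Slate Media Ltd → Halcyon Realty LP (R1): 64% × 34% × 15% = 3.264% of Bluewater Services GmbH.
Aggregating (R2): 8.4728% + 3.264% = 11.7368%.
11.7368% falls short of the 80% threshold by 68.2632 percentage points.

68.2632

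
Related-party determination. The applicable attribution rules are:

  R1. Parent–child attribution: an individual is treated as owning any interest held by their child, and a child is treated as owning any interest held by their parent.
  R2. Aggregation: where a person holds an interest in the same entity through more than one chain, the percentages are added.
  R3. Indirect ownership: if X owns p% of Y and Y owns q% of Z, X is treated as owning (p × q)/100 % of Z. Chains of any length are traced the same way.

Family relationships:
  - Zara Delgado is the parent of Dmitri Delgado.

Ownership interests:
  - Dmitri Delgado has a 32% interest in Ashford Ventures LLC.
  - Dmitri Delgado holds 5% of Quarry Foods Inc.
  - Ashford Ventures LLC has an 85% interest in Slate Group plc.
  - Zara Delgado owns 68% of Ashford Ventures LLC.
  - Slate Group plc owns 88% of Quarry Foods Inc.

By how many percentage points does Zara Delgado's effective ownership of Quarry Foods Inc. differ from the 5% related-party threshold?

By parent–child attribution (R1), Zara Delgado is treated as also owning Dmitri Delgado's interest in Ashford Ventures LLC, giving 68% + 32% = 100%.
By parent–child attribution (R1), Zara Delgado is treated as owning Dmitri Delgado's 5% interest in Quarry Foods Inc.
Chain via Ashford Ventures LLC → Slate Group plc (R3): 100% × 85% × 88% = 74.8% of Quarry Foods Inc.
Direct interest in Quarry Foods Inc: 5%.
Aggregating (R2): 74.8% + 5% = 79.8%.
79.8% exceeds the 5% threshold by 74.8 percentage points.

74.8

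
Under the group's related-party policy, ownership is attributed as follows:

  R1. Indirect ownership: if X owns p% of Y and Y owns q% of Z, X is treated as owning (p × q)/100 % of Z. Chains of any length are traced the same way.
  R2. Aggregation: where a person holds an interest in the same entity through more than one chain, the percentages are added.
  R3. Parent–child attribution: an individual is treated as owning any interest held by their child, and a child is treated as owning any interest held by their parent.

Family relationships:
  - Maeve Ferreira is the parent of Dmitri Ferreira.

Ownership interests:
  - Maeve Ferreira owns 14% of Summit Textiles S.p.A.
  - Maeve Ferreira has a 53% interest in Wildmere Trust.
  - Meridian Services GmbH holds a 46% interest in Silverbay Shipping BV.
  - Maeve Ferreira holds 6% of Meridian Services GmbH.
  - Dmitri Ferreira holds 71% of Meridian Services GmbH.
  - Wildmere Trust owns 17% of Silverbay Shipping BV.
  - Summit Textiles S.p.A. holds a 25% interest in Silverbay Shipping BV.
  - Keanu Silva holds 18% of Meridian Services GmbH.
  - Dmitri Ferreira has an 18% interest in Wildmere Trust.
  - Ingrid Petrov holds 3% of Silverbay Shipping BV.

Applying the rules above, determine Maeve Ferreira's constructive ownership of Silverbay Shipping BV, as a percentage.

50.99%

By parent–child attribution (R3), Maeve Ferreira is treated as also owning Dmitri Ferreira's interest in Wildmere Trust, giving 53% + 18% = 71%.
By parent–child attribution (R3), Maeve Ferreira is treated as also owning Dmitri Ferreira's interest in Meridian Services GmbH, giving 6% + 71% = 77%.
Chain via Summit Textiles S.p.A. (R1): 14% × 25% = 3.5% of Silverbay Shipping BV.
Chain via Wildmere Trust (R1): 71% × 17% = 12.07% of Silverbay Shipping BV.
Chain via Meridian Services GmbH (R1): 77% × 46% = 35.42% of Silverbay Shipping BV.
Aggregating (R2): 3.5% + 12.07% + 35.42% = 50.99%.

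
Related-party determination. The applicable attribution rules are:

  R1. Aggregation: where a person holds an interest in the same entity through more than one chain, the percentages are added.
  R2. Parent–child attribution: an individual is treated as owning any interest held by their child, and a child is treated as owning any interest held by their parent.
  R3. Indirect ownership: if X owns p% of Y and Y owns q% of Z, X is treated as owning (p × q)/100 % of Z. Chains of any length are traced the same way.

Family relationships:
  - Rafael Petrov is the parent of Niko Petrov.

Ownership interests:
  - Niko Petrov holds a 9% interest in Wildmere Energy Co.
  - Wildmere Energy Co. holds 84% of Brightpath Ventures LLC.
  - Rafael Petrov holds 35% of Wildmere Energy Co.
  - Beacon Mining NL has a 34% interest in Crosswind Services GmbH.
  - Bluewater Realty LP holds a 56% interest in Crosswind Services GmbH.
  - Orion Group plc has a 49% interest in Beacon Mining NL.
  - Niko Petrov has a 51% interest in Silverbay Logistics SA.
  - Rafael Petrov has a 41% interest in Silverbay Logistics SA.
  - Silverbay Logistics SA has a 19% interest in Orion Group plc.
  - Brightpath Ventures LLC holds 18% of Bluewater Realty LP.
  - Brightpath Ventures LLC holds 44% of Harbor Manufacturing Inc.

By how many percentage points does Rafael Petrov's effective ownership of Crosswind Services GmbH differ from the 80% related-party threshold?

By parent–child attribution (R2), Rafael Petrov is treated as also owning Niko Petrov's interest in Silverbay Logistics SA, giving 41% + 51% = 92%.
By parent–child attribution (R2), Rafael Petrov is treated as also owning Niko Petrov's interest in Wildmere Energy Co, giving 35% + 9% = 44%.
Chain via Silverbay Logistics SA → Orion Group plc → Beacon Mining NL (R3): 92% × 19% × 49% × 34% = 2.912168% of Crosswind Services GmbH.
Chain via Wildmere Energy Co. → Brightpath Ventures LLC → Bluewater Realty LP (R3): 44% × 84% × 18% × 56% = 3.725568% of Crosswind Services GmbH.
Aggregating (R1): 2.912168% + 3.725568% = 6.637736%.
6.637736% falls short of the 80% threshold by 73.362264 percentage points.

73.362264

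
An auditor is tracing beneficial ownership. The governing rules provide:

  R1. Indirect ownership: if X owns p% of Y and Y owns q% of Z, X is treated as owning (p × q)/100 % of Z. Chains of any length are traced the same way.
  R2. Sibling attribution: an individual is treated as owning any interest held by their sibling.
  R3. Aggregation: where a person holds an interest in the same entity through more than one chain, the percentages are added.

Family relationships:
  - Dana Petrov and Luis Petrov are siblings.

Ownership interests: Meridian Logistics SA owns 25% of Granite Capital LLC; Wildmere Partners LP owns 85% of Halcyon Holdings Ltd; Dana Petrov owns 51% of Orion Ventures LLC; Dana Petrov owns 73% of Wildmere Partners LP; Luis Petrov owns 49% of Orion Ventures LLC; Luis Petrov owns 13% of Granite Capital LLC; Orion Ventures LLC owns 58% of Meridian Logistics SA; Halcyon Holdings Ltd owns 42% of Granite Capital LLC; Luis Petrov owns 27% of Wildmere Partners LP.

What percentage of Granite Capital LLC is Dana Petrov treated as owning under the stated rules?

63.2%

By sibling attribution (R2), Dana Petrov is treated as also owning Luis Petrov's interest in Orion Ventures LLC, giving 51% + 49% = 100%.
By sibling attribution (R2), Dana Petrov is treated as also owning Luis Petrov's interest in Wildmere Partners LP, giving 73% + 27% = 100%.
By sibling attribution (R2), Dana Petrov is treated as owning Luis Petrov's 13% interest in Granite Capital LLC.
Chain via Orion Ventures LLC → Meridian Logistics SA (R1): 100% × 58% × 25% = 14.5% of Granite Capital LLC.
Chain via Wildmere Partners LP → Halcyon Holdings Ltd (R1): 100% × 85% × 42% = 35.7% of Granite Capital LLC.
Direct interest in Granite Capital LLC: 13%.
Aggregating (R3): 14.5% + 35.7% + 13% = 63.2%.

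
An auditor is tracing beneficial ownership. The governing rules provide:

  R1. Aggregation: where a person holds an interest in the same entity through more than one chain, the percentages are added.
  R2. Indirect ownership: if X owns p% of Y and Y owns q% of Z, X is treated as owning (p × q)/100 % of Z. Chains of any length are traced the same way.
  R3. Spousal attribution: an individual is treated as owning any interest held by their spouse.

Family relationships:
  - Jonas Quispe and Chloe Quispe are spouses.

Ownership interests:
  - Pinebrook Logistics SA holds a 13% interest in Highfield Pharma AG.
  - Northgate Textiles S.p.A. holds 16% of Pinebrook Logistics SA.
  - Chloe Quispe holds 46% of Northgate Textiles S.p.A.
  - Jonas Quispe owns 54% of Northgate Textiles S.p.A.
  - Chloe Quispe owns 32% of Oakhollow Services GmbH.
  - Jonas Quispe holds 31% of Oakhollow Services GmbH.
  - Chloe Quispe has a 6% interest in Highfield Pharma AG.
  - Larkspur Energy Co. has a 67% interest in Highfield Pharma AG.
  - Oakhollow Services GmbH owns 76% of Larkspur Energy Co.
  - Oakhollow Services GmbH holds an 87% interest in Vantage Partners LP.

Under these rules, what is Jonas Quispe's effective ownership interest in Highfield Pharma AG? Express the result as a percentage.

By spousal attribution (R3), Jonas Quispe is treated as also owning Chloe Quispe's interest in Oakhollow Services GmbH, giving 31% + 32% = 63%.
By spousal attribution (R3), Jonas Quispe is treated as also owning Chloe Quispe's interest in Northgate Textiles S.p.A, giving 54% + 46% = 100%.
By spousal attribution (R3), Jonas Quispe is treated as owning Chloe Quispe's 6% interest in Highfield Pharma AG.
Chain via Oakhollow Services GmbH → Larkspur Energy Co. (R2): 63% × 76% × 67% = 32.0796% of Highfield Pharma AG.
Chain via Northgate Textiles S.p.A. → Pinebrook Logistics SA (R2): 100% × 16% × 13% = 2.08% of Highfield Pharma AG.
Direct interest in Highfield Pharma AG: 6%.
Aggregating (R1): 32.0796% + 2.08% + 6% = 40.1596%.

40.1596%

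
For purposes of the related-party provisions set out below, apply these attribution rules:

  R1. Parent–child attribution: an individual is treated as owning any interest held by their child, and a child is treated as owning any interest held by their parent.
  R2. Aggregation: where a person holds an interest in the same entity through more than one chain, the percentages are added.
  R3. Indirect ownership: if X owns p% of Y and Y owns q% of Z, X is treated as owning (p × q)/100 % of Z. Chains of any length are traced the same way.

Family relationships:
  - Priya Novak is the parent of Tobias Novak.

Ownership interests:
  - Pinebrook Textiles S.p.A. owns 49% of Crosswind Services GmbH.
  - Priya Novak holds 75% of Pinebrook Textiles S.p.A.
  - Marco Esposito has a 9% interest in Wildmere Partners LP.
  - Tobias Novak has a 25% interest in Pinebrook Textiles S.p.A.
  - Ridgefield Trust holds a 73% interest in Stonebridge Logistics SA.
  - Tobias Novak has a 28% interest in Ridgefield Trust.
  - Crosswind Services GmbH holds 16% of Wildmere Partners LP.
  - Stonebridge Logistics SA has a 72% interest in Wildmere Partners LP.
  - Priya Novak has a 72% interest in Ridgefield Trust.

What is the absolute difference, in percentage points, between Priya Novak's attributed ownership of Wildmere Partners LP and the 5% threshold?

By parent–child attribution (R1), Priya Novak is treated as also owning Tobias Novak's interest in Pinebrook Textiles S.p.A, giving 75% + 25% = 100%.
By parent–child attribution (R1), Priya Novak is treated as also owning Tobias Novak's interest in Ridgefield Trust, giving 72% + 28% = 100%.
Chain via Pinebrook Textiles S.p.A. → Crosswind Services GmbH (R3): 100% × 49% × 16% = 7.84% of Wildmere Partners LP.
Chain via Ridgefield Trust → Stonebridge Logistics SA (R3): 100% × 73% × 72% = 52.56% of Wildmere Partners LP.
Aggregating (R2): 7.84% + 52.56% = 60.4%.
60.4% exceeds the 5% threshold by 55.4 percentage points.

55.4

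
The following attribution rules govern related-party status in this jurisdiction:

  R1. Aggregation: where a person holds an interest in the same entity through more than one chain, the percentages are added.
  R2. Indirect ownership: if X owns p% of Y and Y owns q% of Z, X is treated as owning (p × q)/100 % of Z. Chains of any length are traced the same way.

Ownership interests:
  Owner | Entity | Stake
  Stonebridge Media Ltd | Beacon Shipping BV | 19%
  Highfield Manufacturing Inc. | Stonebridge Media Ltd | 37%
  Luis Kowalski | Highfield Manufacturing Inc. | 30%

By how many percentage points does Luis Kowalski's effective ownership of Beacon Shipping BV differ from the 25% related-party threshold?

22.891

Chain via Highfield Manufacturing Inc. → Stonebridge Media Ltd (R2): 30% × 37% × 19% = 2.109% of Beacon Shipping BV.
2.109% falls short of the 25% threshold by 22.891 percentage points.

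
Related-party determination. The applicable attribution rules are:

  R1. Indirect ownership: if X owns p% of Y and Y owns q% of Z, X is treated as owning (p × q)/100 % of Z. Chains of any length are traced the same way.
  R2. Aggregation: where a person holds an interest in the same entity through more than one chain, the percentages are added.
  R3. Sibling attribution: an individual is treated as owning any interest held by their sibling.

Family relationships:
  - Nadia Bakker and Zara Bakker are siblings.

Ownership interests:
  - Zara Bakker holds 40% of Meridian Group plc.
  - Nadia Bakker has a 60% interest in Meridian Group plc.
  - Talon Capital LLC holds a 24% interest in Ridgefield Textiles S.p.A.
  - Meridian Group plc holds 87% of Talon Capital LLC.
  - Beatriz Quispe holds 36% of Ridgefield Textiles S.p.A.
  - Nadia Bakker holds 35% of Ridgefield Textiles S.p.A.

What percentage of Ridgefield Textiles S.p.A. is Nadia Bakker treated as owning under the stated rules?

55.88%

By sibling attribution (R3), Nadia Bakker is treated as also owning Zara Bakker's interest in Meridian Group plc, giving 60% + 40% = 100%.
Chain via Meridian Group plc → Talon Capital LLC (R1): 100% × 87% × 24% = 20.88% of Ridgefield Textiles S.p.A.
Direct interest in Ridgefield Textiles S.p.A: 35%.
Aggregating (R2): 20.88% + 35% = 55.88%.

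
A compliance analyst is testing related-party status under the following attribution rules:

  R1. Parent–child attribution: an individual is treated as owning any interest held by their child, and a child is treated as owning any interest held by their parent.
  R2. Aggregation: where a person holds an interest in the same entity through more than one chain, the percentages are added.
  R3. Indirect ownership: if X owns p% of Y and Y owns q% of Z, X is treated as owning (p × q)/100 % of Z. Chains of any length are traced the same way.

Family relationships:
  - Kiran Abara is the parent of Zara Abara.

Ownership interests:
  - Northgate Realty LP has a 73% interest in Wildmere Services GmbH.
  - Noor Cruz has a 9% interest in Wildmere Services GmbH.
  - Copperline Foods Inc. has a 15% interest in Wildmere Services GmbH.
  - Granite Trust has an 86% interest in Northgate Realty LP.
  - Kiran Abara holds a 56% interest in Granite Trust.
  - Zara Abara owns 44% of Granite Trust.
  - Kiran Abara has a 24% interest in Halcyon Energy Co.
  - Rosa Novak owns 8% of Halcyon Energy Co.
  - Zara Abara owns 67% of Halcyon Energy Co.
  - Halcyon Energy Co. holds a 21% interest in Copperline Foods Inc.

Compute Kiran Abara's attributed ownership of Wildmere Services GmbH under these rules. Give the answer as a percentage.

By parent–child attribution (R1), Kiran Abara is treated as also owning Zara Abara's interest in Halcyon Energy Co, giving 24% + 67% = 91%.
By parent–child attribution (R1), Kiran Abara is treated as also owning Zara Abara's interest in Granite Trust, giving 56% + 44% = 100%.
Chain via Halcyon Energy Co. → Copperline Foods Inc. (R3): 91% × 21% × 15% = 2.8665% of Wildmere Services GmbH.
Chain via Granite Trust → Northgate Realty LP (R3): 100% × 86% × 73% = 62.78% of Wildmere Services GmbH.
Aggregating (R2): 2.8665% + 62.78% = 65.6465%.

65.6465%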